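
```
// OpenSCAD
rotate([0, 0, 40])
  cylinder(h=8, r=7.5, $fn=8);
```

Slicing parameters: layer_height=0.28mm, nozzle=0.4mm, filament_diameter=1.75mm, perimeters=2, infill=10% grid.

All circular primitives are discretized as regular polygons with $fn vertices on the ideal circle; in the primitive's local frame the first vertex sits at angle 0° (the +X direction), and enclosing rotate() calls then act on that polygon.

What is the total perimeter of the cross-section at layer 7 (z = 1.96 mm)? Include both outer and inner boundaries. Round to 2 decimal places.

At z = 1.96 mm: the r=7.5 cylinder gives a regular 8-gon of circumradius 7.5 (constant along its height) (perimeter = 2·8·7.500·sin(180°/8) = 45.92 mm); (rotated 40° about Z; rotation is an isometry so areas/perimeters/island counts are preserved). Overall, the cross-section is a single solid region. Total boundary length (outer) = 45.92 mm.

45.92 mm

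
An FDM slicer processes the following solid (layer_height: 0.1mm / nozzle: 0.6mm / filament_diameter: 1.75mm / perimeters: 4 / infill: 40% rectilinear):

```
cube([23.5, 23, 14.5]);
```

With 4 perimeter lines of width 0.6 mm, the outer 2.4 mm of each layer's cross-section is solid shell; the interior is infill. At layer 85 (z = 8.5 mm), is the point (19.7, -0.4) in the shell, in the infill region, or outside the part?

At z = 8.5 mm: the cube (footprint 23.5×23) is included at this height. Overall, the cross-section is a single solid region. The nearest boundary edge runs (0.00, 0.00)→(23.50, 0.00); distance from the point to it = 0.40 mm. The point is not inside any of the regions above, so it lies outside the cross-section (0.40 mm from the nearest boundary).

outside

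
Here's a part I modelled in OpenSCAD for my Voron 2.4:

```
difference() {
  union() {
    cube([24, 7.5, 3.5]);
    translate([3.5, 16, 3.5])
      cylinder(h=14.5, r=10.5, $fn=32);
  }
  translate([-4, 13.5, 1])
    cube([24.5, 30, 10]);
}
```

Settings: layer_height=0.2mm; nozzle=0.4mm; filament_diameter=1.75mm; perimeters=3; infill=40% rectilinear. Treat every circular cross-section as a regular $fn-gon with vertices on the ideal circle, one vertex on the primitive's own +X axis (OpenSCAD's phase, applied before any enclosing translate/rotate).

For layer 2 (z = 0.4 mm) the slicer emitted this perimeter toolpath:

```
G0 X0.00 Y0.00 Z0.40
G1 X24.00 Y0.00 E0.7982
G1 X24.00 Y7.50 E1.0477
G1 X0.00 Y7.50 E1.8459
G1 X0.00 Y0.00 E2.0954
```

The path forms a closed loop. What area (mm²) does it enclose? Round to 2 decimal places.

Apply the shoelace formula to the sequence of (X, Y) vertices; enclosed area = 180.00 mm².

180.00 mm²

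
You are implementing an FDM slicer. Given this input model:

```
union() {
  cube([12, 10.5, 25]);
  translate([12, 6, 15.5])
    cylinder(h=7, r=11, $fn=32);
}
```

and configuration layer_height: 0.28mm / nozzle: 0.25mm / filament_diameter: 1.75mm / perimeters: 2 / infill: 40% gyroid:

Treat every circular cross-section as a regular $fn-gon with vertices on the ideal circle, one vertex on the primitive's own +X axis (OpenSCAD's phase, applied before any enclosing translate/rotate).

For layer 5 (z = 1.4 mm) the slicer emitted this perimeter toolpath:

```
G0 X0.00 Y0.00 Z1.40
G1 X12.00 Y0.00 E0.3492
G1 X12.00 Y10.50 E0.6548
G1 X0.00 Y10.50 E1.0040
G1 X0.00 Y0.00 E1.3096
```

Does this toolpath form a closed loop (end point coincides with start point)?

yes

Start point (G0): (0.00, 0.00). End point (last G1): the path returns to the start — closed.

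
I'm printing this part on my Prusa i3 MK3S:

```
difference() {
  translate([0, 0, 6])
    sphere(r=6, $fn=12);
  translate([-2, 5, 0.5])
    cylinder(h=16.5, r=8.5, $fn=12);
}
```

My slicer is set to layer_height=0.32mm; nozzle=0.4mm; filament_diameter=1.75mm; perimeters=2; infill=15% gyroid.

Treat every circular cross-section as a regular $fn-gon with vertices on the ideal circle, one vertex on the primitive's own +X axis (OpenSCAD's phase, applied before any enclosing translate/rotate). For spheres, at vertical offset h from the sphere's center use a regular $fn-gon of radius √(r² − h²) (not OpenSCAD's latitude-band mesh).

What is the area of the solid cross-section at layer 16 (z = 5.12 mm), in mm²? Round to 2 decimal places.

At z = 5.12 mm: the sphere: section is a regular 12-gon, circumradius = √(r²−h²) = √(6²−0.88²) = 5.935 (area = (12/2)·5.935²·sin(360°/12) = 105.68 mm²); the r=8.5 cylinder at (-2, 5) gives a regular 12-gon of circumradius 8.5 (constant along its height) (area = (12/2)·8.500²·sin(360°/12) = 216.75 mm²); Taking the first minus the rest: starting from the r=6 sphere (105.68 mm²), the r=8.5 cylinder at (-2, 5) partially overlaps it — only the 78.15 mm² overlap (of its 216.75 mm²) is removed, clipping the outline — area = 27.53 mm². Overall, the cross-section is a single solid region. Net area = 27.53 mm².

27.53 mm²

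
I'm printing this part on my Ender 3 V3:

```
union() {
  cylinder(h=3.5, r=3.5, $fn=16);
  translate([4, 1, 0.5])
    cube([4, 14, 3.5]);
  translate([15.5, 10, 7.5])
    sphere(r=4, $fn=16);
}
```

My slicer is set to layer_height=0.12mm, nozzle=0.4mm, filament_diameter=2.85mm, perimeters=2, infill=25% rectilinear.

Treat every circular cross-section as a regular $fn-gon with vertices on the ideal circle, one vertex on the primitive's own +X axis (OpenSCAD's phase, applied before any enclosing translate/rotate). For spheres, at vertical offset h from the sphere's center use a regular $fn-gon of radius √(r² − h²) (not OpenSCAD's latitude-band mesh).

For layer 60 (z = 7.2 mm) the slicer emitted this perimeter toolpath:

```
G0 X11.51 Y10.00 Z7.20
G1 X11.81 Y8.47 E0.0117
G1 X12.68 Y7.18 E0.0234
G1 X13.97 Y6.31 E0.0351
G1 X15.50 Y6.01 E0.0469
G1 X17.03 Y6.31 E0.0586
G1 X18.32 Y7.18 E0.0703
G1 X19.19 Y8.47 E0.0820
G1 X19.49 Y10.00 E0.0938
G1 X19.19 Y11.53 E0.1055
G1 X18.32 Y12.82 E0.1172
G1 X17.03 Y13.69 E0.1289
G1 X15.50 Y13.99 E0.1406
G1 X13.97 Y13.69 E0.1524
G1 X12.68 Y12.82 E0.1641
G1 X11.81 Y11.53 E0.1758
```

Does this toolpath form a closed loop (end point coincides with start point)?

Start point (G0): (11.51, 10.00). End point (last G1): the path does not return to the start — open.

no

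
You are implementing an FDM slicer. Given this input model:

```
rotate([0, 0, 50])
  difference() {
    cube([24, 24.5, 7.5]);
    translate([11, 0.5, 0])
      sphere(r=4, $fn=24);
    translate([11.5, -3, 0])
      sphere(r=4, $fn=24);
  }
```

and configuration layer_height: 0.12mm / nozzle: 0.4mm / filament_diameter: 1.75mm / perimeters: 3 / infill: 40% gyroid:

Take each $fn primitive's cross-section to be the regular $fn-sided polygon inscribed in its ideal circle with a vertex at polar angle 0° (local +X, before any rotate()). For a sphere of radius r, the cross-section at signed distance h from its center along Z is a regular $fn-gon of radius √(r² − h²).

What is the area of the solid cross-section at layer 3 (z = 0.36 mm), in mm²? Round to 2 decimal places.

559.40 mm²

At z = 0.36 mm: the 24×24.5 cube contributes its full rectangle (area 588.00 mm²); the r=4 sphere at (11, 0.5) slices to a regular 24-gon of circumradius 3.984 (√(r²−h²) with h=0.36 from center) (area = (24/2)·3.984²·sin(360°/24) = 49.29 mm²); the r=4 sphere at (11.5, -3) contributes a regular 24-gon of circumradius √(4²−0.36²) = 3.984 (area = (24/2)·3.984²·sin(360°/24) = 49.29 mm²); After the difference (first − rest): starting from the 24×24.5 cube (588.00 mm²), the r=4 sphere at (11, 0.5) partially overlaps it — only the 28.60 mm² overlap (of its 49.29 mm²) is removed, clipping the outline; the r=4 sphere at (11.5, -3) misses the remaining region (no effect) — area = 559.40 mm²; (rotated 50° about Z; rotation is an isometry so areas/perimeters/island counts are preserved). Overall, the cross-section is a single solid region. Net area = 559.40 mm².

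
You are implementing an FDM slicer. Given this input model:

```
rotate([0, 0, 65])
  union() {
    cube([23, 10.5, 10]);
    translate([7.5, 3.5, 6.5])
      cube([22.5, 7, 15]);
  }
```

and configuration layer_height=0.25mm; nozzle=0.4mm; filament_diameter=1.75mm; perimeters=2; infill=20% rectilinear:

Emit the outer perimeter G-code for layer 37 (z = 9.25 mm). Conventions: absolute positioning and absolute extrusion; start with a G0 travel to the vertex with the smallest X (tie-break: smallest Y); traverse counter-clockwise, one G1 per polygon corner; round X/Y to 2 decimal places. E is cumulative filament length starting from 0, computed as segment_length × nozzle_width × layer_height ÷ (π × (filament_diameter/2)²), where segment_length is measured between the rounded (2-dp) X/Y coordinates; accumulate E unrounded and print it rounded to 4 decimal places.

At z = 9.25 mm: the cube (footprint 23×10.5) is included at this height; the cube at (7.5, 3.5) is present — its section is the full 22.5×7 rectangle; Merging all regions: the regions partially overlap (shared area 108.50 mm²), so overlapping operands fuse into one piece — 1 connected region; (rotated 65° about Z; rotation is an isometry so areas/perimeters/island counts are preserved). The outline is a single polygon with 6 vertices. Extrusion per mm of travel: 0.4 × 0.25 / (π × 0.875²) = 0.041575. Accumulating E over each segment gives final E = 3.3683.

G0 X-9.52 Y4.44 Z9.25
G1 X0.00 Y0.00 E0.4367
G1 X9.72 Y20.85 E1.3931
G1 X6.55 Y22.32 E1.5384
G1 X9.51 Y28.67 E1.8297
G1 X3.16 Y31.63 E2.1210
G1 X-9.52 Y4.44 E3.3683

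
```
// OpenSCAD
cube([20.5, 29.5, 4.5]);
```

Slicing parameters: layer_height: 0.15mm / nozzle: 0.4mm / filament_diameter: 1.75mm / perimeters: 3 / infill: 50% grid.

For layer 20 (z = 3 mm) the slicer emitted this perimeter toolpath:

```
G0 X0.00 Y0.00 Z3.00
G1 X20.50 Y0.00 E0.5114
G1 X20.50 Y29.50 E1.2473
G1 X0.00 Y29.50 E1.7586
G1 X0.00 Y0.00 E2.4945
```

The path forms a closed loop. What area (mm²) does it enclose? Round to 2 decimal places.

Apply the shoelace formula to the sequence of (X, Y) vertices; enclosed area = 604.75 mm².

604.75 mm²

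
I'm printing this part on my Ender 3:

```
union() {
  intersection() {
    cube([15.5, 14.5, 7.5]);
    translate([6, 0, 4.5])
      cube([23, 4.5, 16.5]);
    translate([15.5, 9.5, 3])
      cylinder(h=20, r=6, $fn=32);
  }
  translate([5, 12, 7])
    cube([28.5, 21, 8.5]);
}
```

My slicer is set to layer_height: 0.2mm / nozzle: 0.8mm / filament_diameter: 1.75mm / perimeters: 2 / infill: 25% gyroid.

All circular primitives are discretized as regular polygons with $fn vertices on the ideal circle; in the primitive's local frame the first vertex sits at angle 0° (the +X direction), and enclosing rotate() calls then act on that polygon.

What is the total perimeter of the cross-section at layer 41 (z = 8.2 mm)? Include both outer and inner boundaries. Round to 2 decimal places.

At z = 8.2 mm: the cube does not reach this height (z outside [0, 7.5]); the cube at (6, 0) (footprint 23×4.5) is included at this height (perimeter 55.00 mm); the r=6 cylinder at (15.5, 9.5) contributes a regular 32-gon of circumradius 6 (perimeter = 2·32·6.000·sin(180°/32) = 37.64 mm); Keeping only the common overlap: at least one operand is absent at this height, so nothing remains; the cube at (5, 12) is present — its section is the full 28.5×21 rectangle (perimeter 99.00 mm); Taking the union: only the 28.5×21 cube at (5, 12) is present, so the union is just that shape — boundary = 99.00 mm. Overall, the cross-section is a single solid region. Total boundary length (outer) = 99.00 mm.

99.00 mm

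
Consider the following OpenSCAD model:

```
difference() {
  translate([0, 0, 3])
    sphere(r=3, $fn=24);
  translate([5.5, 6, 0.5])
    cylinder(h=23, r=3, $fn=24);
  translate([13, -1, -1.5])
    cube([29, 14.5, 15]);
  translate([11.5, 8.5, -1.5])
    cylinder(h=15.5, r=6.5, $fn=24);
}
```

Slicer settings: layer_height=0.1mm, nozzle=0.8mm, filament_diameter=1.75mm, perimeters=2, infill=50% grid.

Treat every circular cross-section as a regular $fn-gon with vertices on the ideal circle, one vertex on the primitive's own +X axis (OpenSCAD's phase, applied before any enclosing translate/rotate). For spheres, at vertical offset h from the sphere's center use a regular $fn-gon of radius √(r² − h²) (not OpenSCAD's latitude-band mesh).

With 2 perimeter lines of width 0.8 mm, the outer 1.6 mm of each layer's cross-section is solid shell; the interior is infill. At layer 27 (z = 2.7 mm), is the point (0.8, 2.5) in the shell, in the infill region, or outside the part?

At z = 2.7 mm: the r=3 sphere slices to a regular 24-gon of circumradius 2.985 (√(r²−h²) with h=0.3 from center); the cylinder at (5.5, 6): section is a regular 24-gon, circumradius r=3; the cube at (13, -1) (footprint 29×14.5) is included at this height; the r=6.5 cylinder at (11.5, 8.5) gives a regular 24-gon of circumradius 6.5 (constant along its height); Subtracting the remaining from the first: starting from the r=3 sphere, the r=3 cylinder at (5.5, 6) misses the remaining region (no effect); the 29×14.5 cube at (13, -1) misses the remaining region (no effect); the r=6.5 cylinder at (11.5, 8.5) misses the remaining region (no effect) — 1 connected region. Overall, the cross-section is a single solid region. The nearest boundary edge runs (0.77, 2.88)→(1.49, 2.59); distance from the point to it = 0.34 mm. The point is inside the cross-section, 0.34 mm from the nearest boundary — within the 1.6 mm shell band (2 × 0.8).

shell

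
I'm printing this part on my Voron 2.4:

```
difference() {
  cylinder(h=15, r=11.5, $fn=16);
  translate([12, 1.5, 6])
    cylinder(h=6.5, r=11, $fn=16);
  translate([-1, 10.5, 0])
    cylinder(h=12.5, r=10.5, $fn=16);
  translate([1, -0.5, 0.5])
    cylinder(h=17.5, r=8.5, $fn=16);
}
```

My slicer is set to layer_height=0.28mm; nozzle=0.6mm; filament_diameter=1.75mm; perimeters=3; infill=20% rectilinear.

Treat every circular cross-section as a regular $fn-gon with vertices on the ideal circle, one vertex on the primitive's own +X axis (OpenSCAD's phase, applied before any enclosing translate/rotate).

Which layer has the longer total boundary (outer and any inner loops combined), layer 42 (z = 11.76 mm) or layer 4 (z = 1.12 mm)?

layer 4 (z = 1.12 mm)

Layer 42 (z = 11.76): the r=11.5 cylinder contributes a regular 16-gon of circumradius 11.5 (perimeter = 2·16·11.500·sin(180°/16) = 71.79 mm); the r=11 cylinder at (12, 1.5) gives a regular 16-gon of circumradius 11 (constant along its height) (perimeter = 2·16·11.000·sin(180°/16) = 68.67 mm); the cylinder at (-1, 10.5): section is a regular 16-gon, circumradius r=10.5 (perimeter = 2·16·10.500·sin(180°/16) = 65.55 mm); the r=8.5 cylinder at (1, -0.5) gives a regular 16-gon of circumradius 8.5 (constant along its height) (perimeter = 2·16·8.500·sin(180°/16) = 53.06 mm); Taking the first minus the rest: starting from the r=11.5 cylinder, the r=11 cylinder at (12, 1.5) partially overlaps it — only the 132.74 mm² overlap (of its 370.44 mm²) is removed, clipping the outline; the r=10.5 cylinder at (-1, 10.5) partially overlaps it — only the 107.75 mm² overlap (of its 337.53 mm²) is removed, clipping the outline; the r=8.5 cylinder at (1, -0.5) partially overlaps it — only the 83.09 mm² overlap (of its 221.19 mm²) is removed, clipping the outline — boundary = 59.65 mm. So its perimeter = 59.65 mm. Layer 4 (z = 1.12): the r=11.5 cylinder gives a regular 16-gon of circumradius 11.5 (constant along its height) (perimeter = 2·16·11.500·sin(180°/16) = 71.79 mm); the cylinder at (12, 1.5) is absent (z outside [6, 12.5]); the r=10.5 cylinder at (-1, 10.5) gives a regular 16-gon of circumradius 10.5 (constant along its height) (perimeter = 2·16·10.500·sin(180°/16) = 65.55 mm); the r=8.5 cylinder at (1, -0.5) contributes a regular 16-gon of circumradius 8.5 (perimeter = 2·16·8.500·sin(180°/16) = 53.06 mm); After the difference (first − rest): starting from the r=11.5 cylinder, the r=10.5 cylinder at (-1, 10.5) partially overlaps it — only the 150.37 mm² overlap (of its 337.53 mm²) is removed, clipping the outline; the r=8.5 cylinder at (1, -0.5) partially overlaps it — only the 142.17 mm² overlap (of its 221.19 mm²) is removed, clipping the outline — boundary = 91.43 mm. So its perimeter = 91.43 mm. Layer 4 is larger (91.43 vs 59.65 mm).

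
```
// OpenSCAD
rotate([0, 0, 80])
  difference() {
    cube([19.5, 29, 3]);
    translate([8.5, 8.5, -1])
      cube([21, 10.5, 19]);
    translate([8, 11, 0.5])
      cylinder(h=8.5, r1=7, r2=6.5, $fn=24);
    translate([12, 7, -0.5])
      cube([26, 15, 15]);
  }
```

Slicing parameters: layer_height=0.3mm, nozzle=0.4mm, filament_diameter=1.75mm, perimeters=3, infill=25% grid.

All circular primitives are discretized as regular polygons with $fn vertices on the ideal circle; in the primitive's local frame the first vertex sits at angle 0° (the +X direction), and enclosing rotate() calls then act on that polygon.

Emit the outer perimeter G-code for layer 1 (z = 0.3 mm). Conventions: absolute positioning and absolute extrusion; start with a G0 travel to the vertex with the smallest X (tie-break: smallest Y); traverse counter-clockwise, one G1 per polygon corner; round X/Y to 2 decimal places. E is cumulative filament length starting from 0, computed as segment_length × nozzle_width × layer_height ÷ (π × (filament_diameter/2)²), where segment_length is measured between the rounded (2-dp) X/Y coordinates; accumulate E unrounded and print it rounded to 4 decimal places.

G0 X-28.56 Y5.04 Z0.30
G1 X0.00 Y0.00 E1.4469
G1 X3.39 Y19.20 E2.4196
G1 X-3.51 Y20.42 E2.7692
G1 X-4.81 Y13.03 E3.1435
G1 X-6.29 Y13.29 E3.2185
G1 X-6.89 Y9.85 E3.3927
G1 X-17.24 Y11.67 E3.9170
G1 X-16.63 Y15.12 E4.0918
G1 X-19.58 Y15.64 E4.2412
G1 X-18.28 Y23.02 E4.6151
G1 X-25.17 Y24.24 E4.9642
G1 X-28.56 Y5.04 E5.9369

At z = 0.3 mm: the cube (footprint 19.5×29) is included at this height; the cube at (8.5, 8.5) is present — its section is the full 21×10.5 rectangle; the cone at (8, 11) does not reach this height (z outside [0.5, 9]); the cube at (12, 7) is present — its section is the full 26×15 rectangle; Taking the first minus the rest: starting from the 19.5×29 cube, the 21×10.5 cube at (8.5, 8.5) partially overlaps it — only the 115.50 mm² overlap (of its 220.50 mm²) is removed, clipping the outline; the 26×15 cube at (12, 7) partially overlaps it — only the 33.75 mm² overlap (of its 390.00 mm²) is removed, clipping the outline — 1 connected region; (rotated 80° about Z; rotation is an isometry so areas/perimeters/island counts are preserved). The outline is a single polygon with 12 vertices. Extrusion per mm of travel: 0.4 × 0.3 / (π × 0.875²) = 0.049890. Accumulating E over each segment gives final E = 5.9369.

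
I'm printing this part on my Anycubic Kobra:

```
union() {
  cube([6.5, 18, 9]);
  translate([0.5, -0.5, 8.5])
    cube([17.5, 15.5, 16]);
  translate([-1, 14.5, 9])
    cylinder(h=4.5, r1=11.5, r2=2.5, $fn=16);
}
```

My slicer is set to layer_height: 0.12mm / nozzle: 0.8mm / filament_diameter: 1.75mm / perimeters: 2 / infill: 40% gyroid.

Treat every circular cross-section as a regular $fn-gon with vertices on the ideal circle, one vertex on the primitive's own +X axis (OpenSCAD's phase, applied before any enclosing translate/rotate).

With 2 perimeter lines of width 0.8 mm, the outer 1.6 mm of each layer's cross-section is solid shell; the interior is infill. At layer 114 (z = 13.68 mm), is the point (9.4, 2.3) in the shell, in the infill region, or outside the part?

At z = 13.68 mm: the cube is not intersected at this z (z outside [0, 9]); the 17.5×15.5 cube at (0.5, -0.5) contributes its full rectangle; the cone at (-1, 14.5) is absent (z outside [9, 13.5]); Merging all regions: only the 17.5×15.5 cube at (0.5, -0.5) is present, so the union is just that shape — 1 connected region. Overall, the cross-section is a single solid region. The nearest boundary edge runs (0.50, -0.50)→(18.00, -0.50); distance from the point to it = 2.80 mm. The point is inside the cross-section and 2.80 mm from the nearest boundary — more than the 1.6 mm shell width (2 × 0.8), so it's in the infill interior.

infill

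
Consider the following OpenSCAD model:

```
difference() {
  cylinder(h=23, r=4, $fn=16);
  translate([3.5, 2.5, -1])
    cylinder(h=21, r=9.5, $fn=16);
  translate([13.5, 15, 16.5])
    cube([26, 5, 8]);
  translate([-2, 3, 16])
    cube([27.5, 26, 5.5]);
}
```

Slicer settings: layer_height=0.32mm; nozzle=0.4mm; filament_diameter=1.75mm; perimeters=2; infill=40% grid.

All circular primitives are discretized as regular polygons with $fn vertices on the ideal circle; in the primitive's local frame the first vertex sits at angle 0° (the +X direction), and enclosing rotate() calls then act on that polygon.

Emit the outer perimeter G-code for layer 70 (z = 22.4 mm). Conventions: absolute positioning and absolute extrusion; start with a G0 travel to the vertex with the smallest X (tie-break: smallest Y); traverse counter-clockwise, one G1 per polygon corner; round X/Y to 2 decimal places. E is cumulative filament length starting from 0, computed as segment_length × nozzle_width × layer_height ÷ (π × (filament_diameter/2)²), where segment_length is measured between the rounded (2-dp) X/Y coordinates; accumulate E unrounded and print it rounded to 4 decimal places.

At z = 22.4 mm: the r=4 cylinder contributes a regular 16-gon of circumradius 4; the cylinder at (3.5, 2.5) is not intersected at this z (z outside [-1, 20]); the 26×5 cube at (13.5, 15) contributes its full rectangle; the cube at (-2, 3) does not reach this height (z outside [16, 21.5]); After the difference (first − rest): starting from the r=4 cylinder, the 26×5 cube at (13.5, 15) misses the remaining region (no effect) — 1 connected region. The outline is a single polygon with 16 vertices. Extrusion per mm of travel: 0.4 × 0.32 / (π × 0.875²) = 0.053216. Accumulating E over each segment gives final E = 1.3297.

G0 X-4.00 Y0.00 Z22.40
G1 X-3.70 Y-1.53 E0.0830
G1 X-2.83 Y-2.83 E0.1662
G1 X-1.53 Y-3.70 E0.2495
G1 X0.00 Y-4.00 E0.3324
G1 X1.53 Y-3.70 E0.4154
G1 X2.83 Y-2.83 E0.4986
G1 X3.70 Y-1.53 E0.5819
G1 X4.00 Y0.00 E0.6649
G1 X3.70 Y1.53 E0.7478
G1 X2.83 Y2.83 E0.8311
G1 X1.53 Y3.70 E0.9143
G1 X0.00 Y4.00 E0.9973
G1 X-1.53 Y3.70 E1.0803
G1 X-2.83 Y2.83 E1.1635
G1 X-3.70 Y1.53 E1.2467
G1 X-4.00 Y0.00 E1.3297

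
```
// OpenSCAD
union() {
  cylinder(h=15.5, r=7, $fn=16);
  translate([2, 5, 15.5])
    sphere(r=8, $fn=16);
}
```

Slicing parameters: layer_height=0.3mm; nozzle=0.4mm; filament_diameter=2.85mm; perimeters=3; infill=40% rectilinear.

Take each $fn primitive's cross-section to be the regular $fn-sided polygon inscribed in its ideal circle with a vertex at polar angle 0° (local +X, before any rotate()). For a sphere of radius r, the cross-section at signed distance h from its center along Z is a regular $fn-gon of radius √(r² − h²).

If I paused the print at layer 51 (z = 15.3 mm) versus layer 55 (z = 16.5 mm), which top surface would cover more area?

layer 51 (z = 15.3 mm)

Layer 51 (z = 15.3): the r=7 cylinder contributes a regular 16-gon of circumradius 7 (area = (16/2)·7.000²·sin(360°/16) = 150.01 mm²); the r=8 sphere at (2, 5) slices to a regular 16-gon of circumradius 7.997 (√(r²−h²) with h=0.2 from center) (area = (16/2)·7.997²·sin(360°/16) = 195.81 mm²); Merging all regions: the regions partially overlap — summed areas 345.82 mm² minus the doubly-counted overlap 93.52 mm² gives 252.31 mm² — area = 252.31 mm². So its area = 252.31 mm². Layer 55 (z = 16.5): the cylinder is not intersected at this z (z outside [0, 15.5]); the r=8 sphere at (2, 5) slices to a regular 16-gon of circumradius 7.937 (√(r²−h²) with h=1 from center) (area = (16/2)·7.937²·sin(360°/16) = 192.87 mm²); Combining (union): only the r=8 sphere at (2, 5) is present, so the union is just that shape — area = 192.87 mm². So its area = 192.87 mm². Layer 51 is larger (252.31 vs 192.87 mm²).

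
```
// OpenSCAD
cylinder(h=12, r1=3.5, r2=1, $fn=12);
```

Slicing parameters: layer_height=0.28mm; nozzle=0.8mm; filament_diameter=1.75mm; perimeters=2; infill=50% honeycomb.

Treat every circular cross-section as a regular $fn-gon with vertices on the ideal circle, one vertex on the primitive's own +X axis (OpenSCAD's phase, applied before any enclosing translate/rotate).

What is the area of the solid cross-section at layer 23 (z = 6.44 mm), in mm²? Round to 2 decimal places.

At z = 6.44 mm: the cone contributes a regular 12-gon of circumradius 2.158 (interpolated between r1=3.5 and r2=1 at t=0.537) (area = (12/2)·2.158²·sin(360°/12) = 13.98 mm²). Overall, the cross-section is a single solid region. Net area = 13.98 mm².

13.98 mm²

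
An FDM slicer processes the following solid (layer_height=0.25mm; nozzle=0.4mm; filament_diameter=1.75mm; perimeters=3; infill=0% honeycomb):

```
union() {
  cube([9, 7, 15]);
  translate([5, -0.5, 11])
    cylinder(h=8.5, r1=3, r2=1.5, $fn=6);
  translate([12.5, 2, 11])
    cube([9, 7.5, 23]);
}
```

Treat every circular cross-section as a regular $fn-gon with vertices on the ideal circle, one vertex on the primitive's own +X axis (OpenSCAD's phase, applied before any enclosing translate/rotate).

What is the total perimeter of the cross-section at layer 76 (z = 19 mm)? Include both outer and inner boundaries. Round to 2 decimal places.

At z = 19 mm: the cube is absent (z outside [0, 15]); the cone at (5, -0.5) contributes a regular 6-gon of circumradius 1.588 (interpolated between r1=3 and r2=1.5 at t=0.941) (perimeter = 2·6·1.588·sin(180°/6) = 9.53 mm); the cube at (12.5, 2) is present — its section is the full 9×7.5 rectangle (perimeter 33.00 mm); Combining (union): the 2 present regions are separate (no shared area or edge), so areas and boundary lengths simply add and each stays a separate island — boundary = 42.53 mm. Overall, the cross-section has 2 separate islands. Total boundary length (outer) = 42.53 mm.

42.53 mm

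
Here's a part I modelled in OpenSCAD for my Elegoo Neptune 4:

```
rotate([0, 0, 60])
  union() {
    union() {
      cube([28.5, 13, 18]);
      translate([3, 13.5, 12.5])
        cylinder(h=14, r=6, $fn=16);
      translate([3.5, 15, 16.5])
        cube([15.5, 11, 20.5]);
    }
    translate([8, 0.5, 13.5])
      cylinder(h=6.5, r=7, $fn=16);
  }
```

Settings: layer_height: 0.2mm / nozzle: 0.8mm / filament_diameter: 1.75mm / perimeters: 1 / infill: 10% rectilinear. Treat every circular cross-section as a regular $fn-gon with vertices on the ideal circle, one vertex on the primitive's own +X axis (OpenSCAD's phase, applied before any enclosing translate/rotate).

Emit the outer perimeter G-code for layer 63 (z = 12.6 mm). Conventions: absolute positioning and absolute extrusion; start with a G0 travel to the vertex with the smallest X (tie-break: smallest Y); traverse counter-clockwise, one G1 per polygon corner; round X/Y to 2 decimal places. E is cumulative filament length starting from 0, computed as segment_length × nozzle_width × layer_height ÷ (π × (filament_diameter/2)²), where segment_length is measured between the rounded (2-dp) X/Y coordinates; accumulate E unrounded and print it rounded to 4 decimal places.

At z = 12.6 mm: the cube (footprint 28.5×13) is included at this height; the cylinder at (3, 13.5): section is a regular 16-gon, circumradius r=6; the cube at (3.5, 15) is not intersected at this z (z outside [16.5, 37]); Taking the union: the regions partially overlap (shared area 40.07 mm²), so overlapping operands fuse into one piece — 1 connected region; the cylinder at (8, 0.5) does not reach this height (z outside [13.5, 20]); Combining (union): only the result so far is present, so the union is just that shape — 1 connected region; (rotated 60° about Z; rotation is an isometry so areas/perimeters/island counts are preserved). The outline is a single polygon with 16 vertices. Extrusion per mm of travel: 0.8 × 0.2 / (π × 0.875²) = 0.066520. Accumulating E over each segment gives final E = 6.3149.

G0 X-16.14 Y10.13 Z12.60
G1 X-15.99 Y7.80 E0.1553
G1 X-14.95 Y5.70 E0.3112
G1 X-13.19 Y4.15 E0.4672
G1 X-10.97 Y3.40 E0.6231
G1 X-8.64 Y3.55 E0.7784
G1 X-7.30 Y4.21 E0.8778
G1 X0.00 Y0.00 E1.4383
G1 X14.25 Y24.68 E3.3340
G1 X2.99 Y31.18 E4.1989
G1 X-6.81 Y14.21 E5.5025
G1 X-7.19 Y14.54 E5.5359
G1 X-9.41 Y15.30 E5.6920
G1 X-11.74 Y15.14 E5.8474
G1 X-13.84 Y14.11 E6.0030
G1 X-15.39 Y12.35 E6.1590
G1 X-16.14 Y10.13 E6.3149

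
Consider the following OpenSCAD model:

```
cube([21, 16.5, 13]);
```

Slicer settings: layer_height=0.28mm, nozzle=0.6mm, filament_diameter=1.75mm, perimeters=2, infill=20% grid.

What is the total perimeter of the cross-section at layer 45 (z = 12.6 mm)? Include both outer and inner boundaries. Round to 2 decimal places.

At z = 12.6 mm: the cube is present — its section is the full 21×16.5 rectangle (perimeter 75.00 mm). Overall, the cross-section is a single solid region. Total boundary length (outer) = 75.00 mm.

75.00 mm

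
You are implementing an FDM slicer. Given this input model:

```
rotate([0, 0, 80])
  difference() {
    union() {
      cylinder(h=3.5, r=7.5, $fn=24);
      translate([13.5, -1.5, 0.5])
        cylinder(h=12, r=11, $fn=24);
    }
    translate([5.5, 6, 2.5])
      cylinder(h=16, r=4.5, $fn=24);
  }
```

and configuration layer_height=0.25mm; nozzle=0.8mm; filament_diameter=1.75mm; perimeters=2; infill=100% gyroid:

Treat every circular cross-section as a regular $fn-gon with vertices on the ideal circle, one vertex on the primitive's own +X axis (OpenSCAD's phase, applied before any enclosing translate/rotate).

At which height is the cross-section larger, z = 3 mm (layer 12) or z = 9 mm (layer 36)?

Layer 12 (z = 3): the cylinder: section is a regular 24-gon, circumradius r=7.5 (area = (24/2)·7.500²·sin(360°/24) = 174.70 mm²); the cylinder at (13.5, -1.5): section is a regular 24-gon, circumradius r=11 (area = (24/2)·11.000²·sin(360°/24) = 375.81 mm²); Combining (union): the regions partially overlap — summed areas 550.51 mm² minus the doubly-counted overlap 39.87 mm² gives 510.63 mm² — area = 510.63 mm²; the cylinder at (5.5, 6): section is a regular 24-gon, circumradius r=4.5 (area = (24/2)·4.500²·sin(360°/24) = 62.89 mm²); Subtracting the remaining from the first: starting from that combined region (510.63 mm²), the r=4.5 cylinder at (5.5, 6) partially overlaps it — only the 40.69 mm² overlap (of its 62.89 mm²) is removed, clipping the outline — area = 469.94 mm²; (rotated 80° about Z; rotation is an isometry so areas/perimeters/island counts are preserved). So its area = 469.94 mm². Layer 36 (z = 9): the cylinder is absent (z outside [0, 3.5]); the cylinder at (13.5, -1.5): section is a regular 24-gon, circumradius r=11 (area = (24/2)·11.000²·sin(360°/24) = 375.81 mm²); Taking the union: only the r=11 cylinder at (13.5, -1.5) is present, so the union is just that shape — area = 375.81 mm²; the cylinder at (5.5, 6): section is a regular 24-gon, circumradius r=4.5 (area = (24/2)·4.500²·sin(360°/24) = 62.89 mm²); After the difference (first − rest): starting from that combined region (375.81 mm²), the r=4.5 cylinder at (5.5, 6) partially overlaps it — only the 28.45 mm² overlap (of its 62.89 mm²) is removed, clipping the outline — area = 347.36 mm²; (rotated 80° about Z; rotation is an isometry so areas/perimeters/island counts are preserved). So its area = 347.36 mm². Layer 12 is larger (469.94 vs 347.36 mm²).

layer 12 (z = 3 mm)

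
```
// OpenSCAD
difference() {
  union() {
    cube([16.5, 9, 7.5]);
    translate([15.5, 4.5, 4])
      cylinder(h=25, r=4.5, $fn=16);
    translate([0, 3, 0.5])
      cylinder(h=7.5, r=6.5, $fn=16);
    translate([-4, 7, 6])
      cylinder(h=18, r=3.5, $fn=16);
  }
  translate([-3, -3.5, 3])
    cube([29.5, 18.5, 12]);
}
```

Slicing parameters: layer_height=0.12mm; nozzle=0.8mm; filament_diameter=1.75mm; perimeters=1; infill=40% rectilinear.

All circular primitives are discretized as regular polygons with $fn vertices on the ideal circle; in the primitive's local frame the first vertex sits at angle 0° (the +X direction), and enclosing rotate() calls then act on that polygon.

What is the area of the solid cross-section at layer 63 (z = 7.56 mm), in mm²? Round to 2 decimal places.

At z = 7.56 mm: the cube is not intersected at this z (z outside [0, 7.5]); the r=4.5 cylinder at (15.5, 4.5) gives a regular 16-gon of circumradius 4.5 (constant along its height) (area = (16/2)·4.500²·sin(360°/16) = 61.99 mm²); the r=6.5 cylinder at (0, 3) contributes a regular 16-gon of circumradius 6.5 (area = (16/2)·6.500²·sin(360°/16) = 129.35 mm²); the cylinder at (-4, 7): section is a regular 16-gon, circumradius r=3.5 (area = (16/2)·3.500²·sin(360°/16) = 37.50 mm²); Combining (union): the regions partially overlap — summed areas 228.84 mm² minus the doubly-counted overlap 21.75 mm² gives 207.09 mm² — area = 207.09 mm²; the cube at (-3, -3.5) (footprint 29.5×18.5) is included at this height (area 545.75 mm²); Taking the first minus the rest: starting from the result so far (207.09 mm²), the 29.5×18.5 cube at (-3, -3.5) partially overlaps it — only the 165.17 mm² overlap (of its 545.75 mm²) is removed, clipping the outline — area = 41.92 mm². Overall, the cross-section is a single solid region. Net area = 41.92 mm².

41.92 mm²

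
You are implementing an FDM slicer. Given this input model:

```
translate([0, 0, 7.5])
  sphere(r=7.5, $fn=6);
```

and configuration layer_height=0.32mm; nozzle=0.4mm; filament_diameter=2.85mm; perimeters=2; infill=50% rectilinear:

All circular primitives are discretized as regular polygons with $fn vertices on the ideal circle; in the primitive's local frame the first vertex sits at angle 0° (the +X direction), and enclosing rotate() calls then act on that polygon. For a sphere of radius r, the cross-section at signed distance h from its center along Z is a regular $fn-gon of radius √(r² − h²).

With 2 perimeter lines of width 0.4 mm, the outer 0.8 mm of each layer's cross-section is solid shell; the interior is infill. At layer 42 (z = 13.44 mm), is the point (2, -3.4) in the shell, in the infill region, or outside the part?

shell

At z = 13.44 mm: the r=7.5 sphere contributes a regular 6-gon of circumradius √(7.5²−5.94²) = 4.579. Overall, the cross-section is a single solid region. The nearest boundary edge runs (2.29, -3.97)→(4.58, 0.00); distance from the point to it = 0.53 mm. The point is inside the cross-section, 0.53 mm from the nearest boundary — within the 0.8 mm shell band (2 × 0.4).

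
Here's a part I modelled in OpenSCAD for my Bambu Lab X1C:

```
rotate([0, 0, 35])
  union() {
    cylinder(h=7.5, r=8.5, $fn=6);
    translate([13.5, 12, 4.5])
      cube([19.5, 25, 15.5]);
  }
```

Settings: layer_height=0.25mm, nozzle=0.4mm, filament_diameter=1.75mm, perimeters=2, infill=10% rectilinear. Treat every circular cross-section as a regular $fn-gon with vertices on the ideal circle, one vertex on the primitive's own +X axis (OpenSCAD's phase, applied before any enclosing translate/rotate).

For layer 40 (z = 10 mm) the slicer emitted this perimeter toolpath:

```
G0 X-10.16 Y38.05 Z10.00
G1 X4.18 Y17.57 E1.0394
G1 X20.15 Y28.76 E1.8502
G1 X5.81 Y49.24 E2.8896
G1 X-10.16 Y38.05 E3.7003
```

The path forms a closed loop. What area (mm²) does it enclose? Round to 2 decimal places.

Apply the shoelace formula to the sequence of (X, Y) vertices; enclosed area = 487.53 mm².

487.53 mm²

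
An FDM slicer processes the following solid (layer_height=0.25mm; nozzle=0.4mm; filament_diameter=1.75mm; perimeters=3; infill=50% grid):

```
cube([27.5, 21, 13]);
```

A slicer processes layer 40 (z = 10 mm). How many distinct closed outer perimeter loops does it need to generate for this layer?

1

At z = 10 mm: the cube (footprint 27.5×21) is included at this height. The result has 1 disconnected region.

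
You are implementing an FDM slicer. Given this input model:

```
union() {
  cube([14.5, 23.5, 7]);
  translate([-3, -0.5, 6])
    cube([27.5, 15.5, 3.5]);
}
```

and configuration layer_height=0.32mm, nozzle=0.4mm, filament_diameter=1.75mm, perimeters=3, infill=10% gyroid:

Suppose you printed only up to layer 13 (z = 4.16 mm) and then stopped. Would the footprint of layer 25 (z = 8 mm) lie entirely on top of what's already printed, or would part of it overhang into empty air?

part overhangs

Compare the two slices. At z = 4.16: the 14.5×23.5 cube contributes its full rectangle (area 340.75 mm²); the cube at (-3, -0.5) is absent (z outside [6, 9.5]); Merging all regions: only the 14.5×23.5 cube is present, so the union is just that shape — area = 340.75 mm². At z = 8: the cube is not intersected at this z (z outside [0, 7]); the 27.5×15.5 cube at (-3, -0.5) contributes its full rectangle (area 426.25 mm²); Merging all regions: only the 27.5×15.5 cube at (-3, -0.5) is present, so the union is just that shape — area = 426.25 mm². Checking containment: at z = 8 the cross-section extends beyond the z = 4.16 cross-section by about 208.75 mm².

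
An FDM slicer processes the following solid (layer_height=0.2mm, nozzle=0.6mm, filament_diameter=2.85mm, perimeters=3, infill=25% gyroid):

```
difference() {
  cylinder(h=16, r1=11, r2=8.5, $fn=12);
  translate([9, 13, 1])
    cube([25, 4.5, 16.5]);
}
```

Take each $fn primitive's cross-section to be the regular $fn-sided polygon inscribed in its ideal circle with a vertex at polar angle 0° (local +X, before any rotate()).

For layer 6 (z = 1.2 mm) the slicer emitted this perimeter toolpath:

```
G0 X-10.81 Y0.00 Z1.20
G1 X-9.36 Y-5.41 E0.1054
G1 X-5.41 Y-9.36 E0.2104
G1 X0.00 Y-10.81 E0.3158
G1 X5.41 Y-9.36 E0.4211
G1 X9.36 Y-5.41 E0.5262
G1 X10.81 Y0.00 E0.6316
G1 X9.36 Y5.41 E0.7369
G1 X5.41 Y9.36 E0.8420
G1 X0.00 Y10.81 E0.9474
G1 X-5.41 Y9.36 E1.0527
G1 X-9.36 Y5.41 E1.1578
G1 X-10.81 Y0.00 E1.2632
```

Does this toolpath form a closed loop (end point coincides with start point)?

yes

Start point (G0): (-10.81, 0.00). End point (last G1): the path returns to the start — closed.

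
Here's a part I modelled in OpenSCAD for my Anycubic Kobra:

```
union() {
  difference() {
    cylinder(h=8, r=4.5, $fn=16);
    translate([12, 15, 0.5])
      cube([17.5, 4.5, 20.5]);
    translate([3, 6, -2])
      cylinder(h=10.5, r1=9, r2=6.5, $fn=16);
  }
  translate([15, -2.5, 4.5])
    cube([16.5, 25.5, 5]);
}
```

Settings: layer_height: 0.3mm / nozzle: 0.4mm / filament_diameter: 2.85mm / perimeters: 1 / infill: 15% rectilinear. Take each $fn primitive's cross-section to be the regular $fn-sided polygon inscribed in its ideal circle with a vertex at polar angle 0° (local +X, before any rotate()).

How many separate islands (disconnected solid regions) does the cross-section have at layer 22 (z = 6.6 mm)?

At z = 6.6 mm: the cylinder: section is a regular 16-gon, circumradius r=4.5; the cube at (12, 15) is present — its section is the full 17.5×4.5 rectangle; the cone at (3, 6): at t=0.819 of its height the radius interpolates to r₁+(r₂−r₁)t = 6.952, giving a regular 16-gon of that circumradius; Taking the first minus the rest: starting from the r=4.5 cylinder, the 17.5×4.5 cube at (12, 15) misses the remaining region (no effect); the cone at (3, 6) partially overlaps it — only the 27.99 mm² overlap (of its 147.98 mm²) is removed, clipping the outline — 1 connected region; the 16.5×25.5 cube at (15, -2.5) contributes its full rectangle; Combining (union): the 2 present regions are separate (no shared area or edge), so areas and boundary lengths simply add and each stays a separate island — 2 connected regions. Overall, the cross-section has 2 separate islands. Island count = 2.

2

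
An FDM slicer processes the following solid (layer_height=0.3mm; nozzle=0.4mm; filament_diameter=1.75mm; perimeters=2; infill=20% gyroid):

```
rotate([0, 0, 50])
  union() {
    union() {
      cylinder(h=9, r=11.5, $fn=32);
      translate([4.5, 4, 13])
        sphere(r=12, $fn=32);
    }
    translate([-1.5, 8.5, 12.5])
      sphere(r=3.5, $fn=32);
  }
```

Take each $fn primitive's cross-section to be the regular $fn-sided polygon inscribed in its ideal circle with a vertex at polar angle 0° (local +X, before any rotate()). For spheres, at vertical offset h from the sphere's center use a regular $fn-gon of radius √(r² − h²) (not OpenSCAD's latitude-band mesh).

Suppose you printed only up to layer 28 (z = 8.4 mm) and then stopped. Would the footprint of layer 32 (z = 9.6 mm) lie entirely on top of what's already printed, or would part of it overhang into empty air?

Compare the two slices. At z = 8.4: the cylinder: section is a regular 32-gon, circumradius r=11.5 (area = (32/2)·11.500²·sin(360°/32) = 412.81 mm²); the r=12 sphere at (4.5, 4) slices to a regular 32-gon of circumradius 11.083 (√(r²−h²) with h=4.6 from center) (area = (32/2)·11.083²·sin(360°/32) = 383.44 mm²); Taking the union: the regions partially overlap — summed areas 796.25 mm² minus the doubly-counted overlap 263.89 mm² gives 532.36 mm² — area = 532.36 mm²; the sphere at (-1.5, 8.5) is absent (|z−center|=4.100 > r=3.5); Merging all regions: only the result so far is present, so the union is just that shape — area = 532.36 mm²; (rotated 50° about Z; rotation is an isometry so areas/perimeters/island counts are preserved). At z = 9.6: the cylinder is not intersected at this z (z outside [0, 9]); the sphere at (4.5, 4): section is a regular 32-gon, circumradius = √(r²−h²) = √(12²−3.4²) = 11.508 (area = (32/2)·11.508²·sin(360°/32) = 413.40 mm²); Taking the union: only the r=12 sphere at (4.5, 4) is present, so the union is just that shape — area = 413.40 mm²; the r=3.5 sphere at (-1.5, 8.5) slices to a regular 32-gon of circumradius 1.960 (√(r²−h²) with h=2.9 from center) (area = (32/2)·1.960²·sin(360°/32) = 11.99 mm²); Merging all regions: the r=3.5 sphere at (-1.5, 8.5) lies entirely inside the result so far, so the union is just the result so far — area = 413.40 mm²; (rotated 50° about Z; rotation is an isometry so areas/perimeters/island counts are preserved). Checking containment: at z = 9.6 the cross-section extends beyond the z = 8.4 cross-section by about 17.22 mm².

part overhangs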